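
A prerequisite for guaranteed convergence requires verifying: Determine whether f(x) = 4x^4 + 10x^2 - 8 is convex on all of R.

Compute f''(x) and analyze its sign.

f(x) = 4x^4 + 10x^2 - 8
f'(x) = 16x^3 + 20x
f''(x) = 48x^2 + 20
f''(x) = 48x^2 + 20 >= 20 > 0 for all x
Therefore, f is convex on R.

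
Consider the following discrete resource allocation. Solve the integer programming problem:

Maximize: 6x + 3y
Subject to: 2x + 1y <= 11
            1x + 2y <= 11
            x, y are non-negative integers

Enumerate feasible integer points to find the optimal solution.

Constraint 1: 2x + 1y <= 11
Constraint 2: 1x + 2y <= 11
Feasible x range (need y >= 0): 0 <= x <= min(11/2, 11/1) => x in {0, ..., 5}.
Enumerate feasible integer points row by row (the coefficient of y is 3 > 0, so for each x the largest feasible y gives the best value):
  x = 0: y <= min((11 - 2*0)/1, (11 - 1*0)/2) => y in {0, ..., 5}; best 6*0 + 3*5 = 15
  x = 1: y <= min((11 - 2*1)/1, (11 - 1*1)/2) => y in {0, ..., 5}; best 6*1 + 3*5 = 21
  x = 2: y <= min((11 - 2*2)/1, (11 - 1*2)/2) => y in {0, ..., 4}; best 6*2 + 3*4 = 24
  x = 3: y <= min((11 - 2*3)/1, (11 - 1*3)/2) => y in {0, ..., 4}; best 6*3 + 3*4 = 30
  x = 4: y <= min((11 - 2*4)/1, (11 - 1*4)/2) => y in {0, ..., 3}; best 6*4 + 3*3 = 33
  x = 5: y <= min((11 - 2*5)/1, (11 - 1*5)/2) => y in {0, ..., 1}; best 6*5 + 3*1 = 33
The maximum 6x + 3y = 33 is achieved at x = 4, y = 3.
(The same value 33 is also attained at (5, 1).)
Check: 2*4 + 1*3 = 11 <= 11 and 1*4 + 2*3 = 10 <= 11.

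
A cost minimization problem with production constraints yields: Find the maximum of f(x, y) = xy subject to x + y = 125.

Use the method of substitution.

Substitute y = 125 - x into f(x,y) = xy:
g(x) = x(125 - x) = 125x - x^2
g'(x) = 125 - 2x = 0  =>  x = 125/2
y = 125 - 125/2 = 125/2
Maximum value = (125/2) * (125/2) = 15625/4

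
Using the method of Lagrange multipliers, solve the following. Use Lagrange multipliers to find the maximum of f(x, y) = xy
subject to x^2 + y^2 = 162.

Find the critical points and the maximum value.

Lagrange conditions: y = 2*lambda*x and x = 2*lambda*y
If x = 0 then y = 0, violating the constraint, so x, y != 0.
Dividing: y/x = x/y => x^2 = y^2 => y = x or y = -x
Constraint: 2x^2 = 162 => x^2 = 81 => x = +/-9
Critical points: (9, 9), (-9, -9), (9, -9), (-9, 9)
  y = x:  xy = x^2 = 81  at (9, 9) and (-9, -9)
  y = -x: xy = -x^2 = -81 at (9, -9) and (-9, 9)
Maximum xy = 81 at (9, 9) and (-9, -9)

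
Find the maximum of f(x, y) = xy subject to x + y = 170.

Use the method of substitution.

Substitute y = 170 - x into f(x,y) = xy:
g(x) = x(170 - x) = 170x - x^2
g'(x) = 170 - 2x = 0  =>  x = 85
y = 170 - 85 = 85
Maximum value = 85 * 85 = 7225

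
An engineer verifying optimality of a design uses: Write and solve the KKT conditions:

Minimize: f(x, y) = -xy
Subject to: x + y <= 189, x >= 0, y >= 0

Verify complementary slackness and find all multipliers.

Problem: min -xy s.t. x + y <= 189 (multiplier lambda), x >= 0 (mu_x), y >= 0 (mu_y)
KKT stationarity: -y + lambda - mu_x = 0, -x + lambda - mu_y = 0, with lambda, mu_x, mu_y >= 0
Complementary slackness: lambda*(x + y - 189) = 0, mu_x*x = 0, mu_y*y = 0
If lambda = 0: y = -mu_x <= 0 and x = -mu_y <= 0 force x = y = 0 with f = 0; but x = y = 189/2 is feasible with f = -35721/4 < 0, so this is not the minimum. Hence lambda > 0 and x + y = 189.
Try x > 0, y > 0 (so mu_x = mu_y = 0): y = lambda, x = lambda => x = y = lambda
x + y = 189 => 2*lambda = 189 => lambda = 189/2
x* = y* = 189/2 > 0, consistent with mu_x = mu_y = 0.
(Any feasible point with x = 0 or y = 0 has f = 0 > -35721/4, so the minimum is not on those boundaries.)
min(-xy) = -35721/4 (i.e. max xy = 35721/4)
Multipliers: lambda = 189/2, mu_x = 0, mu_y = 0
Complementary slackness: lambda*(x + y - 189) = 189/2*(189/2 + 189/2 - 189) = 0, mu_x*x = 0*189/2 = 0, mu_y*y = 0*189/2 = 0. Satisfied.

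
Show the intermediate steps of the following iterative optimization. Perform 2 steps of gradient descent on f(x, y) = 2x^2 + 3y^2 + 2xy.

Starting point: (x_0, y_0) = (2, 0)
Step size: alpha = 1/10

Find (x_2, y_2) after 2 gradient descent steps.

f(x,y) = 2x^2 + 3y^2 + 2xy
grad_x = 4x + 2y, grad_y = 6y + 2x
Step 1: grad = (8, 4), (6/5, -2/5)
Step 2: grad = (4, 0), (4/5, -2/5)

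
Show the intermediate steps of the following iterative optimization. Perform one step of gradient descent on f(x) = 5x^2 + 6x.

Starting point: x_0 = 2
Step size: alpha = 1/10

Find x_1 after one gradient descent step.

f(x) = 5x^2 + 6x
f'(x) = 10x + 6
f'(2) = 10*2 + (6) = 26
x_1 = x_0 - alpha * f'(x_0) = 2 - 1/10 * 26 = -3/5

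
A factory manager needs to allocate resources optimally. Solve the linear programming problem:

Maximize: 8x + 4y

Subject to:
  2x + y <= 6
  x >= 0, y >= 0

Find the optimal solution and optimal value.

The feasible region has vertices at [(0, 0), (3, 0), (0, 6)].
Checking objective 8x + 4y at each vertex:
  (0, 0): 8*0 + 4*0 = 0
  (3, 0): 8*3 + 4*0 = 24
  (0, 6): 8*0 + 4*6 = 24
Maximum is 24 at (3, 0).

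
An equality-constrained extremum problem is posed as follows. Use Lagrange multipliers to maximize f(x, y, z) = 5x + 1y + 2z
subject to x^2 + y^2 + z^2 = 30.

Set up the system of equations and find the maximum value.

Lagrange conditions: 5 = 2*lambda*x, 1 = 2*lambda*y, 2 = 2*lambda*z
So x:5 = y:1 = z:2, i.e. x = 5t, y = 1t, z = 2t
Constraint: t^2*(5^2 + 1^2 + 2^2) = 30
  t^2 * 30 = 30  =>  t = sqrt(1)
Maximum = 5*5t + 1*1t + 2*2t = 30*sqrt(1) = 30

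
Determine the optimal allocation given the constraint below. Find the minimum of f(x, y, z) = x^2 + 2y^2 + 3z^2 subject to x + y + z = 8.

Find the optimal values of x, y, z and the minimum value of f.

Using Lagrange multipliers on f = x^2 + 2y^2 + 3z^2 with constraint x + y + z = 8:
Conditions: 2*1*x = lambda, 2*2*y = lambda, 2*3*z = lambda
So x = lambda/2, y = lambda/4, z = lambda/6
Substituting into constraint: lambda * (11/12) = 8
lambda = 96/11
x = 48/11, y = 24/11, z = 16/11
Minimum value = 384/11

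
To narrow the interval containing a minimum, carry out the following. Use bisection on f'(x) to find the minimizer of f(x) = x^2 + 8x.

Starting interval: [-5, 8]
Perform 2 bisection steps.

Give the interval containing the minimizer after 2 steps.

Finding critical point of f(x) = x^2 + 8x using bisection on f'(x) = 2x + 8.
f'(x) = 0 when x = -4.
Starting interval: [-5, 8]
Step 1: mid = 3/2, f'(mid) = 11, new interval = [-5, 3/2]
Step 2: mid = -7/4, f'(mid) = 9/2, new interval = [-5, -7/4]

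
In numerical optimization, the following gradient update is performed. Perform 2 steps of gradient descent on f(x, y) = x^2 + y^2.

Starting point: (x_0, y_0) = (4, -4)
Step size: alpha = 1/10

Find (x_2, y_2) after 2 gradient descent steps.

f(x,y) = x^2 + y^2
grad_x = 2x + 0y, grad_y = 2y + 0x
Step 1: grad = (8, -8), (16/5, -16/5)
Step 2: grad = (32/5, -32/5), (64/25, -64/25)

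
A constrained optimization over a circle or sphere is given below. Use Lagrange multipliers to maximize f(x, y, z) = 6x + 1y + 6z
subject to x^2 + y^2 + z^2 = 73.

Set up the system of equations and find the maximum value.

Lagrange conditions: 6 = 2*lambda*x, 1 = 2*lambda*y, 6 = 2*lambda*z
So x:6 = y:1 = z:6, i.e. x = 6t, y = 1t, z = 6t
Constraint: t^2*(6^2 + 1^2 + 6^2) = 73
  t^2 * 73 = 73  =>  t = sqrt(1)
Maximum = 6*6t + 1*1t + 6*6t = 73*sqrt(1) = 73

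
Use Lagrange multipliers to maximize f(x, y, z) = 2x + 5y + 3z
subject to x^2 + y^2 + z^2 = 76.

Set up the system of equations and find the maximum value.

Lagrange conditions: 2 = 2*lambda*x, 5 = 2*lambda*y, 3 = 2*lambda*z
So x:2 = y:5 = z:3, i.e. x = 2t, y = 5t, z = 3t
Constraint: t^2*(2^2 + 5^2 + 3^2) = 76
  t^2 * 38 = 76  =>  t = sqrt(2)
Maximum = 2*2t + 5*5t + 3*3t = 38*sqrt(2) = sqrt(2888)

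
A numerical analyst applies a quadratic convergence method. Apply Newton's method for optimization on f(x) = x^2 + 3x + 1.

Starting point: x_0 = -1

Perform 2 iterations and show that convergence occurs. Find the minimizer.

f(x) = x^2 + 3x + 1, f'(x) = 2x + (3), f''(x) = 2
Step 1: f'(-1) = 1, x_1 = -1 - 1/2 = -3/2
Step 2: f'(-3/2) = 0, x_2 = -3/2 (converged)
Newton's method converges in 1 step for quadratics.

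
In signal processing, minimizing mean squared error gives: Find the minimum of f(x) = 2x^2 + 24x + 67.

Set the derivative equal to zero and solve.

f(x) = 2x^2 + 24x + 67
f'(x) = 4x + (24) = 0
x = -24/4 = -6
f(-6) = -5
Since f''(x) = 4 > 0, this is a minimum.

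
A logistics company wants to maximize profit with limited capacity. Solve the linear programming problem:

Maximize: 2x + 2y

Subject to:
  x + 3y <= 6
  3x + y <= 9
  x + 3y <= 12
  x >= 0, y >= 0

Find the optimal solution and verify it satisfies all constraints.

Feasible vertices: (0, 0), (0, 2), (21/8, 9/8), (3, 0)
Objective 2x + 2y at each vertex:
  (0, 0): 0
  (0, 2): 4
  (21/8, 9/8): 15/2
  (3, 0): 6
Maximum is 15/2 at (21/8, 9/8).
Verify constraints at (x, y) = (21/8, 9/8):
  1*(21/8) + 3*(9/8) = 6 <= 6 (active)
  3*(21/8) + 1*(9/8) = 9 <= 9 (active)
  1*(21/8) + 3*(9/8) = 6 <= 12
  x = 21/8 >= 0, y = 9/8 >= 0. All constraints satisfied.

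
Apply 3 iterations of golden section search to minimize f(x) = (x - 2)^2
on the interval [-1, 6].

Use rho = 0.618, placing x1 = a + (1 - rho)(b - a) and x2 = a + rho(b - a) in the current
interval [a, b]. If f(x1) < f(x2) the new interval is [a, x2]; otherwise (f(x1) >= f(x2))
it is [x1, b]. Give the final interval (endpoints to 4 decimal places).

Golden section search for min of f(x) = (x - 2)^2 on [-1, 6].
Each step: x1 = a + (1 - rho)(b - a), x2 = a + rho(b - a); if f(x1) < f(x2) keep [a, x2], otherwise keep [x1, b].
Step 1: [-1.0000, 6.0000], x1=1.6740 (f=0.1063), x2=3.3260 (f=1.7583); f(x1) < f(x2) => keep [-1.0000, 3.3260]
Step 2: [-1.0000, 3.3260], x1=0.6525 (f=1.8157), x2=1.6735 (f=0.1066); f(x1) > f(x2) => keep [0.6525, 3.3260]
Step 3: [0.6525, 3.3260], x1=1.6738 (f=0.1064), x2=2.3047 (f=0.0929); f(x1) > f(x2) => keep [1.6738, 3.3260]
Final interval: [1.6738, 3.3260]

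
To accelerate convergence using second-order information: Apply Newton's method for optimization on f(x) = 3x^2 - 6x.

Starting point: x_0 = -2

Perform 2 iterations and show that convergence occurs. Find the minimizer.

f(x) = 3x^2 - 6x, f'(x) = 6x + (-6), f''(x) = 6
Step 1: f'(-2) = -18, x_1 = -2 - -18/6 = 1
Step 2: f'(1) = 0, x_2 = 1 (converged)
Newton's method converges in 1 step for quadratics.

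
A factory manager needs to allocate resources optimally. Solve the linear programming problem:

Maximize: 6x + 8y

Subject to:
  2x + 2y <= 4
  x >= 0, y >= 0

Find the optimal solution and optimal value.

The feasible region has vertices at [(0, 0), (2, 0), (0, 2)].
Checking objective 6x + 8y at each vertex:
  (0, 0): 6*0 + 8*0 = 0
  (2, 0): 6*2 + 8*0 = 12
  (0, 2): 6*0 + 8*2 = 16
Maximum is 16 at (0, 2).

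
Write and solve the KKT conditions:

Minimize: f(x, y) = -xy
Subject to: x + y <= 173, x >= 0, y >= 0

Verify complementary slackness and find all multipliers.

Problem: min -xy s.t. x + y <= 173 (multiplier lambda), x >= 0 (mu_x), y >= 0 (mu_y)
KKT stationarity: -y + lambda - mu_x = 0, -x + lambda - mu_y = 0, with lambda, mu_x, mu_y >= 0
Complementary slackness: lambda*(x + y - 173) = 0, mu_x*x = 0, mu_y*y = 0
If lambda = 0: y = -mu_x <= 0 and x = -mu_y <= 0 force x = y = 0 with f = 0; but x = y = 173/2 is feasible with f = -29929/4 < 0, so this is not the minimum. Hence lambda > 0 and x + y = 173.
Try x > 0, y > 0 (so mu_x = mu_y = 0): y = lambda, x = lambda => x = y = lambda
x + y = 173 => 2*lambda = 173 => lambda = 173/2
x* = y* = 173/2 > 0, consistent with mu_x = mu_y = 0.
(Any feasible point with x = 0 or y = 0 has f = 0 > -29929/4, so the minimum is not on those boundaries.)
min(-xy) = -29929/4 (i.e. max xy = 29929/4)
Multipliers: lambda = 173/2, mu_x = 0, mu_y = 0
Complementary slackness: lambda*(x + y - 173) = 173/2*(173/2 + 173/2 - 173) = 0, mu_x*x = 0*173/2 = 0, mu_y*y = 0*173/2 = 0. Satisfied.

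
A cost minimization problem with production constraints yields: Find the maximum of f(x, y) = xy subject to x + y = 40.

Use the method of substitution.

Substitute y = 40 - x into f(x,y) = xy:
g(x) = x(40 - x) = 40x - x^2
g'(x) = 40 - 2x = 0  =>  x = 20
y = 40 - 20 = 20
Maximum value = 20 * 20 = 400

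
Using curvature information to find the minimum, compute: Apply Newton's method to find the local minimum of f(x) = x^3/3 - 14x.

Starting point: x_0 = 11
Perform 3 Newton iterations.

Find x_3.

f(x) = x^3/3 - 14x
f'(x) = x^2 - 14, f''(x) = 2x
Newton update: x_{n+1} = x_n - (x_n^2 - 14)/(2*x_n)
Step 1: x_0 = 11, f'=107, f''=22, x_1 = 135/22
Step 2: x_1 = 135/22, f'=11449/484, f''=135/11, x_2 = 25001/5940
Step 3: x_2 = 25001/5940, f'=131079601/35283600, f''=25001/2970, x_3 = 1119020401/297011880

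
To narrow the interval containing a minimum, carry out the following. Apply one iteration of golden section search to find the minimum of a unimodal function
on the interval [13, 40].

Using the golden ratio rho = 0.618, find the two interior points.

Golden section search on [13, 40].
Golden ratio rho = 0.618 (approx).
Interior points:
  x_1 = 13 + (1-0.618)*27 = 23.3140
  x_2 = 13 + 0.618*27 = 29.6860
Compare f(x_1) and f(x_2) to determine which subinterval to keep.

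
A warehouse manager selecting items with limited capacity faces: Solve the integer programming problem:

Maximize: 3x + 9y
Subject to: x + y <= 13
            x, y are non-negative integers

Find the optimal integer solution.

Objective: 3x + 9y, constraint: x + y <= 13
Coefficient of y is 9 > coefficient of x is 3, so allocate the entire budget to y.
Optimal: x = 0, y = 13, value = 117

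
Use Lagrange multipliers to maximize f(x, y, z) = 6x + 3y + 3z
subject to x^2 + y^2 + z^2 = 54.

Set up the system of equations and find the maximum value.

Lagrange conditions: 6 = 2*lambda*x, 3 = 2*lambda*y, 3 = 2*lambda*z
So x:6 = y:3 = z:3, i.e. x = 6t, y = 3t, z = 3t
Constraint: t^2*(6^2 + 3^2 + 3^2) = 54
  t^2 * 54 = 54  =>  t = sqrt(1)
Maximum = 6*6t + 3*3t + 3*3t = 54*sqrt(1) = 54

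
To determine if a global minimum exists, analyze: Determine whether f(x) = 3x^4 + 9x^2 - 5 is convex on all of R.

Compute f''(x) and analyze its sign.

f(x) = 3x^4 + 9x^2 - 5
f'(x) = 12x^3 + 18x
f''(x) = 36x^2 + 18
f''(x) = 36x^2 + 18 >= 18 > 0 for all x
Therefore, f is convex on R.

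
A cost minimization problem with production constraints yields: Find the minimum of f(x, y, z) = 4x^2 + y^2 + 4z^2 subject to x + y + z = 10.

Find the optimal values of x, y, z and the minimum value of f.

Using Lagrange multipliers on f = 4x^2 + y^2 + 4z^2 with constraint x + y + z = 10:
Conditions: 2*4*x = lambda, 2*1*y = lambda, 2*4*z = lambda
So x = lambda/8, y = lambda/2, z = lambda/8
Substituting into constraint: lambda * (3/4) = 10
lambda = 40/3
x = 5/3, y = 20/3, z = 5/3
Minimum value = 200/3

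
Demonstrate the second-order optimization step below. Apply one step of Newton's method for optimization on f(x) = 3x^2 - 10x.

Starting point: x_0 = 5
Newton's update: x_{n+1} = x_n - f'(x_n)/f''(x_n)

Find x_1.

f(x) = 3x^2 - 10x
f'(x) = 6x + (-10), f''(x) = 6
Newton step: x_1 = x_0 - f'(x_0)/f''(x_0)
f'(5) = 20
x_1 = 5 - 20/6 = 5/3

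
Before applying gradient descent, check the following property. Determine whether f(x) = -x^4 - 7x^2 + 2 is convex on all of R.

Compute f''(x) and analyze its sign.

f(x) = -x^4 - 7x^2 + 2
f'(x) = -4x^3 + -14x
f''(x) = -12x^2 + -14
f''(x) = -12x^2 + -14 <= -14 < 0 for all x
Therefore, f is concave on R.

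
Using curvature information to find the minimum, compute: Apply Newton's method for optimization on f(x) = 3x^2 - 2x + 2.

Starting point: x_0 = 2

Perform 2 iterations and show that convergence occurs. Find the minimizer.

f(x) = 3x^2 - 2x + 2, f'(x) = 6x + (-2), f''(x) = 6
Step 1: f'(2) = 10, x_1 = 2 - 10/6 = 1/3
Step 2: f'(1/3) = 0, x_2 = 1/3 (converged)
Newton's method converges in 1 step for quadratics.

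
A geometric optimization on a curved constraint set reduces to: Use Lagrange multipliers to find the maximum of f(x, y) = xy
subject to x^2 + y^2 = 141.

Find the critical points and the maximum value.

Lagrange conditions: y = 2*lambda*x and x = 2*lambda*y
If x = 0 then y = 0, violating the constraint, so x, y != 0.
Dividing: y/x = x/y => x^2 = y^2 => y = x or y = -x
Constraint: 2x^2 = 141 => x^2 = 141/2 => x = +/-sqrt(141/2)
Critical points: (sqrt(141/2), sqrt(141/2)), (-sqrt(141/2), -sqrt(141/2)), (sqrt(141/2), -sqrt(141/2)), (-sqrt(141/2), sqrt(141/2))
  y = x:  xy = x^2 = 141/2  at (sqrt(141/2), sqrt(141/2)) and (-sqrt(141/2), -sqrt(141/2))
  y = -x: xy = -x^2 = -141/2 at (sqrt(141/2), -sqrt(141/2)) and (-sqrt(141/2), sqrt(141/2))
Maximum xy = 141/2 at (sqrt(141/2), sqrt(141/2)) and (-sqrt(141/2), -sqrt(141/2))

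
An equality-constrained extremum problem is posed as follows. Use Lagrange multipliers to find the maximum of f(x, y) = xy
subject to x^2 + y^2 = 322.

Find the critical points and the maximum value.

Lagrange conditions: y = 2*lambda*x and x = 2*lambda*y
If x = 0 then y = 0, violating the constraint, so x, y != 0.
Dividing: y/x = x/y => x^2 = y^2 => y = x or y = -x
Constraint: 2x^2 = 322 => x^2 = 161 => x = +/-sqrt(161)
Critical points: (sqrt(161), sqrt(161)), (-sqrt(161), -sqrt(161)), (sqrt(161), -sqrt(161)), (-sqrt(161), sqrt(161))
  y = x:  xy = x^2 = 161  at (sqrt(161), sqrt(161)) and (-sqrt(161), -sqrt(161))
  y = -x: xy = -x^2 = -161 at (sqrt(161), -sqrt(161)) and (-sqrt(161), sqrt(161))
Maximum xy = 161 at (sqrt(161), sqrt(161)) and (-sqrt(161), -sqrt(161))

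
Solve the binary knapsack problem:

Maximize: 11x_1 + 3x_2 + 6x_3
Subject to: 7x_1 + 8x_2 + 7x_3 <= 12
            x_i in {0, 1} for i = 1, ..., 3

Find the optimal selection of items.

Items: item 1 (v=11, w=7), item 2 (v=3, w=8), item 3 (v=6, w=7)
Capacity: 12
Checking all 8 subsets (w = total weight, v = total value):
  {}: w = 0, v = 0
  {1}: w = 7, v = 11
  {2}: w = 8, v = 3
  {3}: w = 7, v = 6
  {1, 2}: w = 15 > 12, infeasible
  {1, 3}: w = 14 > 12, infeasible
  {2, 3}: w = 15 > 12, infeasible
  {1, 2, 3}: w = 22 > 12, infeasible
Best feasible subset: items [1]
Total weight: 7 <= 12, total value: 11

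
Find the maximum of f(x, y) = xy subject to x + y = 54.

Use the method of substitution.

Substitute y = 54 - x into f(x,y) = xy:
g(x) = x(54 - x) = 54x - x^2
g'(x) = 54 - 2x = 0  =>  x = 27
y = 54 - 27 = 27
Maximum value = 27 * 27 = 729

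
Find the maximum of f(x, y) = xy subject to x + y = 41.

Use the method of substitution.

Substitute y = 41 - x into f(x,y) = xy:
g(x) = x(41 - x) = 41x - x^2
g'(x) = 41 - 2x = 0  =>  x = 41/2
y = 41 - 41/2 = 41/2
Maximum value = (41/2) * (41/2) = 1681/4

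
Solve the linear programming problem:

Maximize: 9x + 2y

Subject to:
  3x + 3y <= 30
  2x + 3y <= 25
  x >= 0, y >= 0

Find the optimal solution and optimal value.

Feasible vertices: (0, 0), (0, 25/3), (5, 5), (10, 0)
Objective 9x + 2y at each:
  (0, 0): 0
  (0, 25/3): 50/3
  (5, 5): 55
  (10, 0): 90
Maximum is 90 at (10, 0).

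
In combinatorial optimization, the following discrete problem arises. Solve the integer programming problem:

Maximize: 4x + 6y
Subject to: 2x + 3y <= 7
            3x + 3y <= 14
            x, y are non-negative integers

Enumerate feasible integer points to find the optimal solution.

Constraint 1: 2x + 3y <= 7
Constraint 2: 3x + 3y <= 14
Feasible x range (need y >= 0): 0 <= x <= min(7/2, 14/3) => x in {0, ..., 3}.
Enumerate feasible integer points row by row (the coefficient of y is 6 > 0, so for each x the largest feasible y gives the best value):
  x = 0: y <= min((7 - 2*0)/3, (14 - 3*0)/3) => y in {0, ..., 2}; best 4*0 + 6*2 = 12
  x = 1: y <= min((7 - 2*1)/3, (14 - 3*1)/3) => y in {0, ..., 1}; best 4*1 + 6*1 = 10
  x = 2: y <= min((7 - 2*2)/3, (14 - 3*2)/3) => y in {0, ..., 1}; best 4*2 + 6*1 = 14
  x = 3: y <= min((7 - 2*3)/3, (14 - 3*3)/3) => y in {0}; best 4*3 + 6*0 = 12
The maximum 4x + 6y = 14 is achieved at x = 2, y = 1.
Check: 2*2 + 3*1 = 7 <= 7 and 3*2 + 3*1 = 9 <= 14.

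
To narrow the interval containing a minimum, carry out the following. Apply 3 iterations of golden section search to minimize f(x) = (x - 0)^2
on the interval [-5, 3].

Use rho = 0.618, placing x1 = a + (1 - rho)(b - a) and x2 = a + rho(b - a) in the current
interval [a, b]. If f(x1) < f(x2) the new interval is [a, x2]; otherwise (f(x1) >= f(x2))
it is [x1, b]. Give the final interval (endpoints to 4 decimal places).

Golden section search for min of f(x) = (x - 0)^2 on [-5, 3].
Each step: x1 = a + (1 - rho)(b - a), x2 = a + rho(b - a); if f(x1) < f(x2) keep [a, x2], otherwise keep [x1, b].
Step 1: [-5.0000, 3.0000], x1=-1.9440 (f=3.7791), x2=-0.0560 (f=0.0031); f(x1) > f(x2) => keep [-1.9440, 3.0000]
Step 2: [-1.9440, 3.0000], x1=-0.0554 (f=0.0031), x2=1.1114 (f=1.2352); f(x1) < f(x2) => keep [-1.9440, 1.1114]
Step 3: [-1.9440, 1.1114], x1=-0.7768 (f=0.6035), x2=-0.0558 (f=0.0031); f(x1) > f(x2) => keep [-0.7768, 1.1114]
Final interval: [-0.7768, 1.1114]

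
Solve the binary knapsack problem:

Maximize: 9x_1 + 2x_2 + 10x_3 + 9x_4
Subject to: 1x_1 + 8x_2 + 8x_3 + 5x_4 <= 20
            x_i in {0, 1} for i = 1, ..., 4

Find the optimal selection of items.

Items: item 1 (v=9, w=1), item 2 (v=2, w=8), item 3 (v=10, w=8), item 4 (v=9, w=5)
Capacity: 20
Checking all 16 subsets (w = total weight, v = total value):
  {}: w = 0, v = 0
  {1}: w = 1, v = 9
  {2}: w = 8, v = 2
  {3}: w = 8, v = 10
  {4}: w = 5, v = 9
  {1, 2}: w = 9, v = 11
  {1, 3}: w = 9, v = 19
  {1, 4}: w = 6, v = 18
  {2, 3}: w = 16, v = 12
  {2, 4}: w = 13, v = 11
  {3, 4}: w = 13, v = 19
  {1, 2, 3}: w = 17, v = 21
  {1, 2, 4}: w = 14, v = 20
  {1, 3, 4}: w = 14, v = 28
  {2, 3, 4}: w = 21 > 20, infeasible
  {1, 2, 3, 4}: w = 22 > 20, infeasible
Best feasible subset: items [1, 3, 4]
Total weight: 14 <= 20, total value: 28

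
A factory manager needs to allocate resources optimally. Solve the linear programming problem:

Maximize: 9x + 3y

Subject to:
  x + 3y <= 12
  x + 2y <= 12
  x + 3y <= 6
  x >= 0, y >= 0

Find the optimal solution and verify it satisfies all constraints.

Feasible vertices: (0, 0), (0, 2), (6, 0)
Objective 9x + 3y at each vertex:
  (0, 0): 0
  (0, 2): 6
  (6, 0): 54
Maximum is 54 at (6, 0).
Verify constraints at (x, y) = (6, 0):
  1*6 + 3*0 = 6 <= 12
  1*6 + 2*0 = 6 <= 12
  1*6 + 3*0 = 6 <= 6 (active)
  x = 6 >= 0, y = 0 >= 0. All constraints satisfied.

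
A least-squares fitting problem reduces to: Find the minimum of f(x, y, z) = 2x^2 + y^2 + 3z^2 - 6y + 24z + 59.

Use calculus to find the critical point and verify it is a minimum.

f(x,y,z) = 2x^2 + y^2 + 3z^2 - 6y + 24z + 59
df/dx = 4x + (0) = 0 => x = 0
df/dy = 2y + (-6) = 0 => y = 3
df/dz = 6z + (24) = 0 => z = -4
f(0,3,-4) = 2*(0)^2 + 1*(3)^2 + 3*(-4)^2 + -6*(3) + 24*(-4) + 59 = 2
Hessian is diagonal with entries 4, 2, 6 > 0, confirmed minimum.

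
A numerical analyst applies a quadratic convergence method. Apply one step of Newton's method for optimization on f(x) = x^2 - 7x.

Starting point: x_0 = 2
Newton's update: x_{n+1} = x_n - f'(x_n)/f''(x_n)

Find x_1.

f(x) = x^2 - 7x
f'(x) = 2x + (-7), f''(x) = 2
Newton step: x_1 = x_0 - f'(x_0)/f''(x_0)
f'(2) = -3
x_1 = 2 - -3/2 = 7/2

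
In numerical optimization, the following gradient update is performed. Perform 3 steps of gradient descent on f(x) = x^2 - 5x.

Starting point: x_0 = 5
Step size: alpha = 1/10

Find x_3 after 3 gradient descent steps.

f(x) = x^2 - 5x, f'(x) = 2x + (-5)
Step 1: f'(5) = 5, x_1 = 5 - 1/10 * 5 = 9/2
Step 2: f'(9/2) = 4, x_2 = 9/2 - 1/10 * 4 = 41/10
Step 3: f'(41/10) = 16/5, x_3 = 41/10 - 1/10 * 16/5 = 189/50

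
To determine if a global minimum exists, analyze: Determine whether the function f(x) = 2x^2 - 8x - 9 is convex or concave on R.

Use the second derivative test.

f(x) = 2x^2 - 8x - 9
f'(x) = 4x - 8
f''(x) = 4
Since f''(x) = 4 > 0 for all x, f is convex on R.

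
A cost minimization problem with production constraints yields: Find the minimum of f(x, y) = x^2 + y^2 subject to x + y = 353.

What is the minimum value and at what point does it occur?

Substitute y = 353 - x into f(x,y) = x^2 + y^2:
g(x) = x^2 + (353 - x)^2 = 2x^2 - 706x + 124609
g'(x) = 4x - 706 = 0  =>  x = 353/2
y = 353 - 353/2 = 353/2
Minimum value = (353/2)^2 + (353/2)^2 = 124609/2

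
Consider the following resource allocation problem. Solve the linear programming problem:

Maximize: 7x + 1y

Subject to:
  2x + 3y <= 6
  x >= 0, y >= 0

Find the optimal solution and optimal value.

The feasible region has vertices at [(0, 0), (3, 0), (0, 2)].
Checking objective 7x + 1y at each vertex:
  (0, 0): 7*0 + 1*0 = 0
  (3, 0): 7*3 + 1*0 = 21
  (0, 2): 7*0 + 1*2 = 2
Maximum is 21 at (3, 0).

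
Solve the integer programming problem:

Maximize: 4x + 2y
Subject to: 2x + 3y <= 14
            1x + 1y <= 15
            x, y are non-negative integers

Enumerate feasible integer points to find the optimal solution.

Constraint 1: 2x + 3y <= 14
Constraint 2: 1x + 1y <= 15
Feasible x range (need y >= 0): 0 <= x <= min(14/2, 15/1) => x in {0, ..., 7}.
Enumerate feasible integer points row by row (the coefficient of y is 2 > 0, so for each x the largest feasible y gives the best value):
  x = 0: y <= min((14 - 2*0)/3, (15 - 1*0)/1) => y in {0, ..., 4}; best 4*0 + 2*4 = 8
  x = 1: y <= min((14 - 2*1)/3, (15 - 1*1)/1) => y in {0, ..., 4}; best 4*1 + 2*4 = 12
  x = 2: y <= min((14 - 2*2)/3, (15 - 1*2)/1) => y in {0, ..., 3}; best 4*2 + 2*3 = 14
  x = 3: y <= min((14 - 2*3)/3, (15 - 1*3)/1) => y in {0, ..., 2}; best 4*3 + 2*2 = 16
  x = 4: y <= min((14 - 2*4)/3, (15 - 1*4)/1) => y in {0, ..., 2}; best 4*4 + 2*2 = 20
  x = 5: y <= min((14 - 2*5)/3, (15 - 1*5)/1) => y in {0, ..., 1}; best 4*5 + 2*1 = 22
  x = 6: y <= min((14 - 2*6)/3, (15 - 1*6)/1) => y in {0}; best 4*6 + 2*0 = 24
  x = 7: y <= min((14 - 2*7)/3, (15 - 1*7)/1) => y in {0}; best 4*7 + 2*0 = 28
The maximum 4x + 2y = 28 is achieved at x = 7, y = 0.
Check: 2*7 + 3*0 = 14 <= 14 and 1*7 + 1*0 = 7 <= 15.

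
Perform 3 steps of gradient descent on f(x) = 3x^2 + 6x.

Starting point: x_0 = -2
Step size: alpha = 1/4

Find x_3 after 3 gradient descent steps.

f(x) = 3x^2 + 6x, f'(x) = 6x + (6)
Step 1: f'(-2) = -6, x_1 = -2 - 1/4 * -6 = -1/2
Step 2: f'(-1/2) = 3, x_2 = -1/2 - 1/4 * 3 = -5/4
Step 3: f'(-5/4) = -3/2, x_3 = -5/4 - 1/4 * -3/2 = -7/8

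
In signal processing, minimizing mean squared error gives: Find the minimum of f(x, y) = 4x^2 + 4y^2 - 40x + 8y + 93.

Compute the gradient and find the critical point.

f(x,y) = 4x^2 + 4y^2 - 40x + 8y + 93
df/dx = 8x + (-40) = 0  =>  x = 5
df/dy = 8y + (8) = 0  =>  y = -1
f(5, -1) = 4*(5)^2 + 4*(-1)^2 + -40*(5) + 8*(-1) + 93 = -11
Hessian is diagonal with entries 8, 8 > 0, so this is a minimum.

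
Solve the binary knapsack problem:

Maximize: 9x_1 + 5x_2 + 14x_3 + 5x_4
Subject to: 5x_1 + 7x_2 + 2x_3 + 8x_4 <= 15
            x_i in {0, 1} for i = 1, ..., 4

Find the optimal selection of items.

Items: item 1 (v=9, w=5), item 2 (v=5, w=7), item 3 (v=14, w=2), item 4 (v=5, w=8)
Capacity: 15
Checking all 16 subsets (w = total weight, v = total value):
  {}: w = 0, v = 0
  {1}: w = 5, v = 9
  {2}: w = 7, v = 5
  {3}: w = 2, v = 14
  {4}: w = 8, v = 5
  {1, 2}: w = 12, v = 14
  {1, 3}: w = 7, v = 23
  {1, 4}: w = 13, v = 14
  {2, 3}: w = 9, v = 19
  {2, 4}: w = 15, v = 10
  {3, 4}: w = 10, v = 19
  {1, 2, 3}: w = 14, v = 28
  {1, 2, 4}: w = 20 > 15, infeasible
  {1, 3, 4}: w = 15, v = 28
  {2, 3, 4}: w = 17 > 15, infeasible
  {1, 2, 3, 4}: w = 22 > 15, infeasible
Best feasible subset: items [1, 2, 3]
(The same value 28 is also attained by {1, 3, 4}.)
Total weight: 14 <= 15, total value: 28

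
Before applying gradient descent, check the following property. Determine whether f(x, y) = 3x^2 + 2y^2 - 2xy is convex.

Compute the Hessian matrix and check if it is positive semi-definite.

f(x,y) = 3x^2 + 2y^2 - 2xy
Hessian H = [[6, -2], [-2, 4]]
trace(H) = 10, det(H) = 20
Eigenvalues: (10 +/- sqrt(20)) / 2 = 7.236, 2.764
Since both eigenvalues > 0, f is convex.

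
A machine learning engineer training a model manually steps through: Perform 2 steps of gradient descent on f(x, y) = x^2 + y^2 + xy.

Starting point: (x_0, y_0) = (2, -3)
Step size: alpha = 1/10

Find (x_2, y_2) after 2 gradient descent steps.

f(x,y) = x^2 + y^2 + xy
grad_x = 2x + 1y, grad_y = 2y + 1x
Step 1: grad = (1, -4), (19/10, -13/5)
Step 2: grad = (6/5, -33/10), (89/50, -227/100)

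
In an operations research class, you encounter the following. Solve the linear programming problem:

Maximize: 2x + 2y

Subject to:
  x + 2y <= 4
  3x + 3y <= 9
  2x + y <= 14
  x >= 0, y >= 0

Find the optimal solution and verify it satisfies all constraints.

Feasible vertices: (0, 0), (0, 2), (2, 1), (3, 0)
Objective 2x + 2y at each vertex:
  (0, 0): 0
  (0, 2): 4
  (2, 1): 6
  (3, 0): 6
Maximum is 6 at (2, 1).
Verify constraints at (x, y) = (2, 1):
  1*2 + 2*1 = 4 <= 4 (active)
  3*2 + 3*1 = 9 <= 9 (active)
  2*2 + 1*1 = 5 <= 14
  x = 2 >= 0, y = 1 >= 0. All constraints satisfied.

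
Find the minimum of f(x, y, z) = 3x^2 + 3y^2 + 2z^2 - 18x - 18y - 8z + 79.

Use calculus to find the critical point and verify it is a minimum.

f(x,y,z) = 3x^2 + 3y^2 + 2z^2 - 18x - 18y - 8z + 79
df/dx = 6x + (-18) = 0 => x = 3
df/dy = 6y + (-18) = 0 => y = 3
df/dz = 4z + (-8) = 0 => z = 2
f(3,3,2) = 3*(3)^2 + 3*(3)^2 + 2*(2)^2 + -18*(3) + -18*(3) + -8*(2) + 79 = 17
Hessian is diagonal with entries 6, 6, 4 > 0, confirmed minimum.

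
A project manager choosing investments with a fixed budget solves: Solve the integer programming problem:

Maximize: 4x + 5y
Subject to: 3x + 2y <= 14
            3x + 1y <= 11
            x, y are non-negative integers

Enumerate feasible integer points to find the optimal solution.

Constraint 1: 3x + 2y <= 14
Constraint 2: 3x + 1y <= 11
Feasible x range (need y >= 0): 0 <= x <= min(14/3, 11/3) => x in {0, ..., 3}.
Enumerate feasible integer points row by row (the coefficient of y is 5 > 0, so for each x the largest feasible y gives the best value):
  x = 0: y <= min((14 - 3*0)/2, (11 - 3*0)/1) => y in {0, ..., 7}; best 4*0 + 5*7 = 35
  x = 1: y <= min((14 - 3*1)/2, (11 - 3*1)/1) => y in {0, ..., 5}; best 4*1 + 5*5 = 29
  x = 2: y <= min((14 - 3*2)/2, (11 - 3*2)/1) => y in {0, ..., 4}; best 4*2 + 5*4 = 28
  x = 3: y <= min((14 - 3*3)/2, (11 - 3*3)/1) => y in {0, ..., 2}; best 4*3 + 5*2 = 22
The maximum 4x + 5y = 35 is achieved at x = 0, y = 7.
Check: 3*0 + 2*7 = 14 <= 14 and 3*0 + 1*7 = 7 <= 11.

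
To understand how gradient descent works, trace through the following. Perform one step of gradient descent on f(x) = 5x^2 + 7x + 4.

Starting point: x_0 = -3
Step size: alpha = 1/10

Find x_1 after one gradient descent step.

f(x) = 5x^2 + 7x + 4
f'(x) = 10x + 7
f'(-3) = 10*-3 + (7) = -23
x_1 = x_0 - alpha * f'(x_0) = -3 - 1/10 * -23 = -7/10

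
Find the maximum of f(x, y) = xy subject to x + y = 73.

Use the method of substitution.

Substitute y = 73 - x into f(x,y) = xy:
g(x) = x(73 - x) = 73x - x^2
g'(x) = 73 - 2x = 0  =>  x = 73/2
y = 73 - 73/2 = 73/2
Maximum value = (73/2) * (73/2) = 5329/4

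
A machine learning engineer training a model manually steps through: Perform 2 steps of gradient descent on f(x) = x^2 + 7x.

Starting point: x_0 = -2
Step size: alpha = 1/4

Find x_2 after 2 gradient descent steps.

f(x) = x^2 + 7x, f'(x) = 2x + (7)
Step 1: f'(-2) = 3, x_1 = -2 - 1/4 * 3 = -11/4
Step 2: f'(-11/4) = 3/2, x_2 = -11/4 - 1/4 * 3/2 = -25/8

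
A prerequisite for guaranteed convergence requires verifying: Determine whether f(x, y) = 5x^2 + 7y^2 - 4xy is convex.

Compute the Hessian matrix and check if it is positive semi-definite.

f(x,y) = 5x^2 + 7y^2 - 4xy
Hessian H = [[10, -4], [-4, 14]]
trace(H) = 24, det(H) = 124
Eigenvalues: (24 +/- sqrt(80)) / 2 = 16.47, 7.528
Since both eigenvalues > 0, f is convex.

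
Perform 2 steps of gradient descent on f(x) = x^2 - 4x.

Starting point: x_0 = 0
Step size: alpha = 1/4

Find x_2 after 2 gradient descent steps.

f(x) = x^2 - 4x, f'(x) = 2x + (-4)
Step 1: f'(0) = -4, x_1 = 0 - 1/4 * -4 = 1
Step 2: f'(1) = -2, x_2 = 1 - 1/4 * -2 = 3/2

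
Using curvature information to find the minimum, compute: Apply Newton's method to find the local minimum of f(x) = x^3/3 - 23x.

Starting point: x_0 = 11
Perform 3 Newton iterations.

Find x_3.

f(x) = x^3/3 - 23x
f'(x) = x^2 - 23, f''(x) = 2x
Newton update: x_{n+1} = x_n - (x_n^2 - 23)/(2*x_n)
Step 1: x_0 = 11, f'=98, f''=22, x_1 = 72/11
Step 2: x_1 = 72/11, f'=2401/121, f''=144/11, x_2 = 7967/1584
Step 3: x_2 = 7967/1584, f'=5764801/2509056, f''=7967/792, x_3 = 121181377/25239456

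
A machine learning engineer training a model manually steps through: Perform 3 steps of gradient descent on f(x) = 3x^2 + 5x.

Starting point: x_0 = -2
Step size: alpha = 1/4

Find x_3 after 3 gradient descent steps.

f(x) = 3x^2 + 5x, f'(x) = 6x + (5)
Step 1: f'(-2) = -7, x_1 = -2 - 1/4 * -7 = -1/4
Step 2: f'(-1/4) = 7/2, x_2 = -1/4 - 1/4 * 7/2 = -9/8
Step 3: f'(-9/8) = -7/4, x_3 = -9/8 - 1/4 * -7/4 = -11/16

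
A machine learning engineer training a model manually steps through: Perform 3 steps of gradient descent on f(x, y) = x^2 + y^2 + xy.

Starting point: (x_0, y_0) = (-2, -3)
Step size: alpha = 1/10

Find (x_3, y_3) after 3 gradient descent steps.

f(x,y) = x^2 + y^2 + xy
grad_x = 2x + 1y, grad_y = 2y + 1x
Step 1: grad = (-7, -8), (-13/10, -11/5)
Step 2: grad = (-24/5, -57/10), (-41/50, -163/100)
Step 3: grad = (-327/100, -102/25), (-493/1000, -611/500)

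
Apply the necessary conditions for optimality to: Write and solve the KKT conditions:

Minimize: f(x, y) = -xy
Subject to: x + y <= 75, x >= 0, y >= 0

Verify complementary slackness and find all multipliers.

Problem: min -xy s.t. x + y <= 75 (multiplier lambda), x >= 0 (mu_x), y >= 0 (mu_y)
KKT stationarity: -y + lambda - mu_x = 0, -x + lambda - mu_y = 0, with lambda, mu_x, mu_y >= 0
Complementary slackness: lambda*(x + y - 75) = 0, mu_x*x = 0, mu_y*y = 0
If lambda = 0: y = -mu_x <= 0 and x = -mu_y <= 0 force x = y = 0 with f = 0; but x = y = 75/2 is feasible with f = -5625/4 < 0, so this is not the minimum. Hence lambda > 0 and x + y = 75.
Try x > 0, y > 0 (so mu_x = mu_y = 0): y = lambda, x = lambda => x = y = lambda
x + y = 75 => 2*lambda = 75 => lambda = 75/2
x* = y* = 75/2 > 0, consistent with mu_x = mu_y = 0.
(Any feasible point with x = 0 or y = 0 has f = 0 > -5625/4, so the minimum is not on those boundaries.)
min(-xy) = -5625/4 (i.e. max xy = 5625/4)
Multipliers: lambda = 75/2, mu_x = 0, mu_y = 0
Complementary slackness: lambda*(x + y - 75) = 75/2*(75/2 + 75/2 - 75) = 0, mu_x*x = 0*75/2 = 0, mu_y*y = 0*75/2 = 0. Satisfied.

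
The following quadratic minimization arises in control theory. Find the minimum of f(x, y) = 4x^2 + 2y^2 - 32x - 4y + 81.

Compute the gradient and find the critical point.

f(x,y) = 4x^2 + 2y^2 - 32x - 4y + 81
df/dx = 8x + (-32) = 0  =>  x = 4
df/dy = 4y + (-4) = 0  =>  y = 1
f(4, 1) = 4*(4)^2 + 2*(1)^2 + -32*(4) + -4*(1) + 81 = 15
Hessian is diagonal with entries 8, 4 > 0, so this is a minimum.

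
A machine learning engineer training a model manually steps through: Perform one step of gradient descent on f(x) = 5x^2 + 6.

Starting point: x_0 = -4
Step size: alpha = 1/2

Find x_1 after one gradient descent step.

f(x) = 5x^2 + 6
f'(x) = 10x + 0
f'(-4) = 10*-4 + (0) = -40
x_1 = x_0 - alpha * f'(x_0) = -4 - 1/2 * -40 = 16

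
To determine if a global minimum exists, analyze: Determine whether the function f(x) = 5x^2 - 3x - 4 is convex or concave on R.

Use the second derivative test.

f(x) = 5x^2 - 3x - 4
f'(x) = 10x - 3
f''(x) = 10
Since f''(x) = 10 > 0 for all x, f is convex on R.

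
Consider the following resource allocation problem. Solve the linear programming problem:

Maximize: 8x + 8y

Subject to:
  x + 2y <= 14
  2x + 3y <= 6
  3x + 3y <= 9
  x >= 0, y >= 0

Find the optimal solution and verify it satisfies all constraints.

Feasible vertices: (0, 0), (0, 2), (3, 0)
Objective 8x + 8y at each vertex:
  (0, 0): 0
  (0, 2): 16
  (3, 0): 24
Maximum is 24 at (3, 0).
Verify constraints at (x, y) = (3, 0):
  1*3 + 2*0 = 3 <= 14
  2*3 + 3*0 = 6 <= 6 (active)
  3*3 + 3*0 = 9 <= 9 (active)
  x = 3 >= 0, y = 0 >= 0. All constraints satisfied.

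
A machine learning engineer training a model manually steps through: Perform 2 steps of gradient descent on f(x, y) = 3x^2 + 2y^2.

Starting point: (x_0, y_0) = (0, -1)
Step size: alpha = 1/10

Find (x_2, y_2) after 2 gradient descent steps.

f(x,y) = 3x^2 + 2y^2
grad_x = 6x + 0y, grad_y = 4y + 0x
Step 1: grad = (0, -4), (0, -3/5)
Step 2: grad = (0, -12/5), (0, -9/25)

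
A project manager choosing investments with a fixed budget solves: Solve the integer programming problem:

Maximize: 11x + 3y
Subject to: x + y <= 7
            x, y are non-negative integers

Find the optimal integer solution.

Objective: 11x + 3y, constraint: x + y <= 7
Coefficient of x is 11 >= coefficient of y is 3, so allocate the entire budget to x.
Optimal: x = 7, y = 0, value = 77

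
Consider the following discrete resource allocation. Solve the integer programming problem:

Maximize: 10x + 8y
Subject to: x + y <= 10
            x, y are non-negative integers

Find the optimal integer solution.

Objective: 10x + 8y, constraint: x + y <= 10
Coefficient of x is 10 >= coefficient of y is 8, so allocate the entire budget to x.
Optimal: x = 10, y = 0, value = 100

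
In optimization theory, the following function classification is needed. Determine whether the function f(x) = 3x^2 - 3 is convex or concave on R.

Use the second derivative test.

f(x) = 3x^2 - 3
f'(x) = 6x + 0
f''(x) = 6
Since f''(x) = 6 > 0 for all x, f is convex on R.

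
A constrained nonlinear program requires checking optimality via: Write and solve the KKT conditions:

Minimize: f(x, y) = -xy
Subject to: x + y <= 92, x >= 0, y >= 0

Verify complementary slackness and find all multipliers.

Problem: min -xy s.t. x + y <= 92 (multiplier lambda), x >= 0 (mu_x), y >= 0 (mu_y)
KKT stationarity: -y + lambda - mu_x = 0, -x + lambda - mu_y = 0, with lambda, mu_x, mu_y >= 0
Complementary slackness: lambda*(x + y - 92) = 0, mu_x*x = 0, mu_y*y = 0
If lambda = 0: y = -mu_x <= 0 and x = -mu_y <= 0 force x = y = 0 with f = 0; but x = y = 46 is feasible with f = -2116 < 0, so this is not the minimum. Hence lambda > 0 and x + y = 92.
Try x > 0, y > 0 (so mu_x = mu_y = 0): y = lambda, x = lambda => x = y = lambda
x + y = 92 => 2*lambda = 92 => lambda = 46
x* = y* = 46 > 0, consistent with mu_x = mu_y = 0.
(Any feasible point with x = 0 or y = 0 has f = 0 > -2116, so the minimum is not on those boundaries.)
min(-xy) = -2116 (i.e. max xy = 2116)
Multipliers: lambda = 46, mu_x = 0, mu_y = 0
Complementary slackness: lambda*(x + y - 92) = 46*(46 + 46 - 92) = 0, mu_x*x = 0*46 = 0, mu_y*y = 0*46 = 0. Satisfied.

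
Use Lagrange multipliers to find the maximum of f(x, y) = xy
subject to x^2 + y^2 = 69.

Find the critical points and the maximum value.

Lagrange conditions: y = 2*lambda*x and x = 2*lambda*y
If x = 0 then y = 0, violating the constraint, so x, y != 0.
Dividing: y/x = x/y => x^2 = y^2 => y = x or y = -x
Constraint: 2x^2 = 69 => x^2 = 69/2 => x = +/-sqrt(69/2)
Critical points: (sqrt(69/2), sqrt(69/2)), (-sqrt(69/2), -sqrt(69/2)), (sqrt(69/2), -sqrt(69/2)), (-sqrt(69/2), sqrt(69/2))
  y = x:  xy = x^2 = 69/2  at (sqrt(69/2), sqrt(69/2)) and (-sqrt(69/2), -sqrt(69/2))
  y = -x: xy = -x^2 = -69/2 at (sqrt(69/2), -sqrt(69/2)) and (-sqrt(69/2), sqrt(69/2))
Maximum xy = 69/2 at (sqrt(69/2), sqrt(69/2)) and (-sqrt(69/2), -sqrt(69/2))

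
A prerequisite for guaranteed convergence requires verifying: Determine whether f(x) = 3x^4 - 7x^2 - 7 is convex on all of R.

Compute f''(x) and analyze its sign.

f(x) = 3x^4 - 7x^2 - 7
f'(x) = 12x^3 + -14x
f''(x) = 36x^2 + -14
f''(0) = -14 < 0, so not convex near x = 0
Therefore, f is not globally convex on R.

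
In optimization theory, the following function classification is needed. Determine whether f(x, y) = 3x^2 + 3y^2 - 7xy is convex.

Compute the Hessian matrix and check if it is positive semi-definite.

f(x,y) = 3x^2 + 3y^2 - 7xy
Hessian H = [[6, -7], [-7, 6]]
trace(H) = 12, det(H) = -13
Eigenvalues: (12 +/- sqrt(196)) / 2 = 13, -1
Since not both eigenvalues positive, f is neither convex nor concave.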